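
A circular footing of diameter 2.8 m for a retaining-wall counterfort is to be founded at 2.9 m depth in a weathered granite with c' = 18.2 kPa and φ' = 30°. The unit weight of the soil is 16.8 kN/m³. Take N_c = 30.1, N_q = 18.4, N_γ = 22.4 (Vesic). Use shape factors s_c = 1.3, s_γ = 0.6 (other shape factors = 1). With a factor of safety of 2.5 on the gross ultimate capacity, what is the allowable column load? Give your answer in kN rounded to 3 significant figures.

P_all ≈ 4740 kN

Effective surcharge at the founding depth q = γ·D_f = 16.8 × 2.9 = 48.72 kPa.
q_ult = c·N_c·s_c + q·N_q + 0.5·γ·B·N_γ·s_γ
     = 18.2 × 30.1 × 1.3 + 48.72 × 18.4 + 0.5 × 16.8 × 2.8 × 22.4 × 0.6
     = 712.17 + 896.45 + 316.11 = 1924.7 kPa.
Gross allowable pressure q_all = 1924.7 / 2.5 = 769.89 kPa.
Footing area = 6.1575 m², so allowable column load = 769.89 × 6.1575 = 4740.6 kN.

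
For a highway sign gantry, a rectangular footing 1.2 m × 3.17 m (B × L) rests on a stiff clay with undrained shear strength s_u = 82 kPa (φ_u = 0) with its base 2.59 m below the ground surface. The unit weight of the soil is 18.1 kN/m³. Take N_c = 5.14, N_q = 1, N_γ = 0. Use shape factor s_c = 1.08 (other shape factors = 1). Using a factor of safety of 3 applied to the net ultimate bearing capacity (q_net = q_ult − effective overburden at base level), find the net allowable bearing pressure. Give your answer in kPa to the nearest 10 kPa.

q_all(net) ≈ 150 kPa

q = γ·D_f = 18.1 × 2.59 = 46.879 kPa.
c·N_c·s_c = 82 × 5.14 × 1.08 = 455.2 kPa
q·N_q = 46.879 × 1 = 46.879 kPa
q_ult = 455.2 + 46.879 = 502.08 kPa.
Net ultimate: q_net = 502.08 − 46.879 = 455.2 kPa.
q_all(net) = 455.2 / 3 = 151.73 kPa.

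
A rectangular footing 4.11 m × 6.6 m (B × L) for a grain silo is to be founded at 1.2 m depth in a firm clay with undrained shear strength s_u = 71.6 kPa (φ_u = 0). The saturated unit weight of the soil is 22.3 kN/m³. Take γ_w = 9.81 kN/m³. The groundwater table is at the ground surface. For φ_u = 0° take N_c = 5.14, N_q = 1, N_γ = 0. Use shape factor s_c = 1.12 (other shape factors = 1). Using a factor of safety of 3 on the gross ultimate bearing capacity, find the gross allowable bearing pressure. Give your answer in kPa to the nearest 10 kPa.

q_all ≈ 140 kPa

With the water table at the surface the whole profile is submerged: γ' = 22.3 − 9.81 = 12.49 kN/m³, so q = γ'·D_f = 14.988 kPa.
q_ult = c·N_c·s_c + q·N_q
     = 71.6 × 5.14 × 1.12 + 14.988 × 1
     = 412.19 + 14.988 = 427.17 kPa.
q_all = 427.17 / 3 = 142.39 kPa.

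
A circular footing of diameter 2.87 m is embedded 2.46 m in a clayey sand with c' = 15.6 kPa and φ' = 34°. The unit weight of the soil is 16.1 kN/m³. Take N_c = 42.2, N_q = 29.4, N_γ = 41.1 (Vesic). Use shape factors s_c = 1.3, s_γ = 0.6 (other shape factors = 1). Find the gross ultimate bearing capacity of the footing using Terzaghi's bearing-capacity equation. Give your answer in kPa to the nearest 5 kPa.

Overburden at base level: q = 16.1 × 2.46 = 39.606 kPa.
Cohesion term c·N_c·s_c = 15.6 × 42.2 × 1.3 = 855.82 kPa; surcharge term q·N_q = 39.606 × 29.4 = 1164.4 kPa; self-weight term 0.5·γ·B·N_γ·s_γ = 0.5 × 16.1 × 2.87 × 41.1 × 0.6 = 569.73 kPa.
q_ult = 855.82 + 1164.4 + 569.73 = 2590 kPa.

q_ult ≈ 2590 kPa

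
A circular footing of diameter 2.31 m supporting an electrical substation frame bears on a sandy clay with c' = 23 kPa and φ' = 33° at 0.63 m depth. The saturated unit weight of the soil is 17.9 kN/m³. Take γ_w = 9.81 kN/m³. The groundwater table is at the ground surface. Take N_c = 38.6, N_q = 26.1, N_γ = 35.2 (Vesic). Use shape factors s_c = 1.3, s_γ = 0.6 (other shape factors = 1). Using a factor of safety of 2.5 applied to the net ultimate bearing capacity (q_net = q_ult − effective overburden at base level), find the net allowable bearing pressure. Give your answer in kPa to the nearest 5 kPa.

γ' = 17.9 − 9.81 = 8.09 kN/m³ (submerged throughout). q = 8.09 × 0.63 = 5.0967 kPa; the same γ' applies in the ½γBN_γ term.
c·N_c·s_c = 23 × 38.6 × 1.3 = 1154.1 kPa
q·N_q = 5.0967 × 26.1 = 133.02 kPa
0.5·γ·B·N_γ·s_γ = 0.5 × 8.09 × 2.31 × 35.2 × 0.6 = 197.34 kPa
q_ult = 1154.1 + 133.02 + 197.34 = 1484.5 kPa.
Net ultimate: q_net = 1484.5 − 5.0967 = 1479.4 kPa.
q_all(net) = 1479.4 / 2.5 = 591.76 kPa.

q_all(net) ≈ 590 kPa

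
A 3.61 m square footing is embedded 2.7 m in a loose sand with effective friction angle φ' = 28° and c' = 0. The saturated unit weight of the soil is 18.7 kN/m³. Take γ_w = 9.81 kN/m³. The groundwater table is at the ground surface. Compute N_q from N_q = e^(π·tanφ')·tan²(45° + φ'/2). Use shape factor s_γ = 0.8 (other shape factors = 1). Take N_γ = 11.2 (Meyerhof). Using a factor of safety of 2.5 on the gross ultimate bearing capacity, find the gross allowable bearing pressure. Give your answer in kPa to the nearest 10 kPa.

N_q = e^(π·tan28°)·tan²(59°) = 14.72.
γ' = 18.7 − 9.81 = 8.89 kN/m³ (submerged throughout). q = 8.89 × 2.7 = 24.003 kPa; the same γ' applies in the ½γBN_γ term.
q·N_q = 24.003 × 14.72 = 353.32 kPa
0.5·γ·B·N_γ·s_γ = 0.5 × 8.89 × 3.61 × 11.2 × 0.8 = 143.78 kPa
q_ult = 353.32 + 143.78 = 497.1 kPa.
q_all = 497.1 / 2.5 = 198.84 kPa.

q_all ≈ 200 kPa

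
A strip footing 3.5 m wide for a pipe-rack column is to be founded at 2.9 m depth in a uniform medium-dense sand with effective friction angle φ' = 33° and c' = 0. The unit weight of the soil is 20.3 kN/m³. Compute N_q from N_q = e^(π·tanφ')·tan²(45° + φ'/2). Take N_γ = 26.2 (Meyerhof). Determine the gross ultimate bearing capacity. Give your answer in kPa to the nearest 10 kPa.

q_ult ≈ 2470 kPa

tan33° = 0.6494, so N_q = e^(π×0.6494)·tan²(61.5°) = 7.692 × 3.392 = 26.09.
Effective surcharge at the founding depth q = γ·D_f = 20.3 × 2.9 = 58.87 kPa.
q_ult = q·N_q + 0.5·γ·B·N_γ
     = 58.87 × 26.092 + 0.5 × 20.3 × 3.5 × 26.2
     = 1536 + 930.75 = 2466.8 kPa.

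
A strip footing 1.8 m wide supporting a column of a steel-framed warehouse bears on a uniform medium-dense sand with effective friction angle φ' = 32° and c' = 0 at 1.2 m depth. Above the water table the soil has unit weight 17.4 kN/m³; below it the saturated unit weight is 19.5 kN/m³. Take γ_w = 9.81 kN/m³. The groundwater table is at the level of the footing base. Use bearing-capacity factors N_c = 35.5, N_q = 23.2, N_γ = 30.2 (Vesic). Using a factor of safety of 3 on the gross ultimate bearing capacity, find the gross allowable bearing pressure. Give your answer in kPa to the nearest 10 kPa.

q = γ·D_f = 17.4 × 1.2 = 20.88 kPa.
For the ½γBN_γ term take γ' = 19.5 − 9.81 = 9.69 kN/m³ (soil below base is submerged).
q·N_q = 20.88 × 23.2 = 484.42 kPa
0.5·γ·B·N_γ = 0.5 × 9.69 × 1.8 × 30.2 = 263.37 kPa
q_ult = 484.42 + 263.37 = 747.79 kPa.
q_all = 747.79 / 3 = 249.26 kPa.

q_all ≈ 250 kPa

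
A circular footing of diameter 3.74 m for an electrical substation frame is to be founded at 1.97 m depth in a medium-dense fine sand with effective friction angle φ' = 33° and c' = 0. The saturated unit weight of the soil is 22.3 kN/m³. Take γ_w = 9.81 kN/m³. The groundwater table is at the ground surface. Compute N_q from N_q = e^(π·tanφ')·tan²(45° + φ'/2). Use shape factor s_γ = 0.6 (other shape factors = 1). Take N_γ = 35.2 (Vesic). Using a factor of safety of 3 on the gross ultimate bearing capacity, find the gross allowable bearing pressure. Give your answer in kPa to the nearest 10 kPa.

q_all ≈ 380 kPa

N_q = e^(π·tan33°)·tan²(61.5°) = 26.09.
Water table at ground surface, so effective unit weight γ' = 22.3 − 9.81 = 12.49 kN/m³ is used throughout; overburden q = 12.49 × 1.97 = 24.605 kPa; the same γ' applies in the ½γBN_γ term.
Surcharge term q·N_q = 24.605 × 26.092 = 642 kPa; self-weight term 0.5·γ·B·N_γ·s_γ = 0.5 × 12.49 × 3.74 × 35.2 × 0.6 = 493.29 kPa.
q_ult = 642 + 493.29 = 1135.3 kPa.
q_all = 1135.3 / 3 = 378.43 kPa.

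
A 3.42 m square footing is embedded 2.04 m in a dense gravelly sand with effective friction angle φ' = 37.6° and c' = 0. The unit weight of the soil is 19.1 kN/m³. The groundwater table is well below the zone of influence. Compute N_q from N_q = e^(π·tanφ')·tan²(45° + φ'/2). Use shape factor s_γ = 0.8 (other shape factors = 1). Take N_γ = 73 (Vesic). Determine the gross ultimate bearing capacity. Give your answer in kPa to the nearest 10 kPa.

q_ult ≈ 3720 kPa

tan37.6° = 0.7701, so N_q = e^(π×0.7701)·tan²(63.8°) = 11.239 × 4.13 = 46.42.
Effective surcharge at the founding depth q = γ·D_f = 19.1 × 2.04 = 38.964 kPa.
q_ult = q·N_q + 0.5·γ·B·N_γ·s_γ
     = 38.964 × 46.417 + 0.5 × 19.1 × 3.42 × 73 × 0.8
     = 1808.6 + 1907.4 = 3716 kPa.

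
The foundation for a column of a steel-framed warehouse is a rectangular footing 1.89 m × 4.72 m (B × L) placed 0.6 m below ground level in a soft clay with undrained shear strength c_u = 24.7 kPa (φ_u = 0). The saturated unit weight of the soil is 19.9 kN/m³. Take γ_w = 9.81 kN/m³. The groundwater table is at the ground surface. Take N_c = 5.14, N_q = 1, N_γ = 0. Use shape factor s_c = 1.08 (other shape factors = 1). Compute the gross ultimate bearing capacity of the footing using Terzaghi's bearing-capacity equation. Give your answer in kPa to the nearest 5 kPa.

q_ult ≈ 145 kPa

γ' = 19.9 − 9.81 = 10.09 kN/m³ (submerged throughout). q = 10.09 × 0.6 = 6.054 kPa.
c·N_c·s_c = 24.7 × 5.14 × 1.08 = 137.11 kPa
q·N_q = 6.054 × 1 = 6.054 kPa
q_ult = 137.11 + 6.054 = 143.17 kPa.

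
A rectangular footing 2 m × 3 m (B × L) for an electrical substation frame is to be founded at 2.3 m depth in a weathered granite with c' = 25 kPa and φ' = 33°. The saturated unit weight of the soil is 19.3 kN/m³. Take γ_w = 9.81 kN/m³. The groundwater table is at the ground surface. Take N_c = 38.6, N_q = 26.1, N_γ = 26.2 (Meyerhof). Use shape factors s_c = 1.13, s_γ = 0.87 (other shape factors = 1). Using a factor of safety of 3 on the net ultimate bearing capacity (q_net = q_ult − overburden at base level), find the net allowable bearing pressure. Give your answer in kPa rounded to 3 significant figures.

γ' = 19.3 − 9.81 = 9.49 kN/m³ (submerged throughout). q = 9.49 × 2.3 = 21.827 kPa; the same γ' applies in the ½γBN_γ term.
c·N_c·s_c = 25 × 38.6 × 1.13 = 1090.4 kPa
q·N_q = 21.827 × 26.1 = 569.68 kPa
0.5·γ·B·N_γ·s_γ = 0.5 × 9.49 × 2 × 26.2 × 0.87 = 216.32 kPa
q_ult = 1090.4 + 569.68 + 216.32 = 1876.4 kPa.
q_net = 1876.4 − 21.827 = 1854.6 kPa.
q_all(net) = 1854.6 / 3 = 618.21 kPa.

q_all(net) ≈ 618 kPa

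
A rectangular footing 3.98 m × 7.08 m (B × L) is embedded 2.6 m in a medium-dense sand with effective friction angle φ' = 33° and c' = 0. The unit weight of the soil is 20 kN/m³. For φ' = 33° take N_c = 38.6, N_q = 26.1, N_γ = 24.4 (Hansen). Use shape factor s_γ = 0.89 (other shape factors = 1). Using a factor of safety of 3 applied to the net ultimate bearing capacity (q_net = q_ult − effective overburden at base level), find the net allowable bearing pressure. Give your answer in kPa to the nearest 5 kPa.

Overburden at base level: q = 20 × 2.6 = 52 kPa.
Surcharge term q·N_q = 52 × 26.1 = 1357.2 kPa; self-weight term 0.5·γ·B·N_γ·s_γ = 0.5 × 20 × 3.98 × 24.4 × 0.89 = 864.3 kPa.
q_ult = 1357.2 + 864.3 = 2221.5 kPa.
Net ultimate: q_net = 2221.5 − 52 = 2169.5 kPa.
q_all(net) = 2169.5 / 3 = 723.17 kPa.

q_all(net) ≈ 725 kPa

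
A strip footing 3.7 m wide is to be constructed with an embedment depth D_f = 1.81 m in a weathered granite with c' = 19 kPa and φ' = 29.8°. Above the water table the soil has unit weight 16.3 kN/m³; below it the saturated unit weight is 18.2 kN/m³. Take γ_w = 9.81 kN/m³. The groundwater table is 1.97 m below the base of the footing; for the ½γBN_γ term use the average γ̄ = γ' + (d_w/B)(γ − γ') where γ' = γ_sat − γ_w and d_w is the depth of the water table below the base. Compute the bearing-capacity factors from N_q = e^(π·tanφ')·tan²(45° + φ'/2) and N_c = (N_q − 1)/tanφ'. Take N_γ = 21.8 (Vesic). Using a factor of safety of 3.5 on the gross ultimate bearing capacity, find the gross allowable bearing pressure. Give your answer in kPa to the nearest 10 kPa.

q_all ≈ 460 kPa

N_q = e^(π·tan29.8°)·tan²(59.9°) = 17.99; N_c = (N_q − 1)/tanφ' = 29.66.
q = γ·D_f = 16.3 × 1.81 = 29.503 kPa.
γ' = 8.39 kN/m³; averaging over the depth B below the base, γ̄ = γ' + (d_w/B)(γ − γ') = 12.602 kN/m³.
c·N_c = 19 × 29.665 = 563.63 kPa
q·N_q = 29.503 × 17.989 = 530.73 kPa
0.5·γ·B·N_γ = 0.5 × 12.602 × 3.7 × 21.8 = 508.22 kPa
q_ult = 563.63 + 530.73 + 508.22 = 1602.6 kPa.
q_all = 1602.6 / 3.5 = 457.88 kPa.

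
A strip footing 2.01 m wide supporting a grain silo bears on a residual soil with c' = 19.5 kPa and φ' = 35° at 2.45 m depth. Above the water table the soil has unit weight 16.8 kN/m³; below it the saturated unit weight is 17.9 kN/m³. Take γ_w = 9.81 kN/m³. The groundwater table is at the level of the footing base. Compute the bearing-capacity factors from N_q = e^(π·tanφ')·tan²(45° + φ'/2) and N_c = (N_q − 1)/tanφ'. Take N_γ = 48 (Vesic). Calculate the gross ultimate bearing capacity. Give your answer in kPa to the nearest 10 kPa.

q_ult ≈ 2660 kPa

tan35° = 0.7002, so N_q = e^(π×0.7002)·tan²(62.5°) = 9.023 × 3.69 = 33.3.
N_c = (33.3 − 1)/tan35° = 46.12.
q = γ·D_f = 16.8 × 2.45 = 41.16 kPa.
For the ½γBN_γ term take γ' = 17.9 − 9.81 = 8.09 kN/m³ (soil below base is submerged).
c·N_c = 19.5 × 46.124 = 899.41 kPa
q·N_q = 41.16 × 33.296 = 1370.5 kPa
0.5·γ·B·N_γ = 0.5 × 8.09 × 2.01 × 48 = 390.26 kPa
q_ult = 899.41 + 1370.5 + 390.26 = 2660.1 kPa.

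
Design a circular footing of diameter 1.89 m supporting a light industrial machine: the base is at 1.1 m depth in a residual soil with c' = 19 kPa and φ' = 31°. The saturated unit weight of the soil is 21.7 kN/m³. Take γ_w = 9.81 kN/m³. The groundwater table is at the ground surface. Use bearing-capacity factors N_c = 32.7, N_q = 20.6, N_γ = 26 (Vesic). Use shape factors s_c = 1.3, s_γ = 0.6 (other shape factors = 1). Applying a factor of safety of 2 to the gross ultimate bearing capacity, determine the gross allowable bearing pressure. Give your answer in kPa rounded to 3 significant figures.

q_all ≈ 626 kPa

Water table at ground surface, so effective unit weight γ' = 21.7 − 9.81 = 11.89 kN/m³ is used throughout; overburden q = 11.89 × 1.1 = 13.079 kPa; the same γ' applies in the ½γBN_γ term.
Cohesion term c·N_c·s_c = 19 × 32.7 × 1.3 = 807.69 kPa; surcharge term q·N_q = 13.079 × 20.6 = 269.43 kPa; self-weight term 0.5·γ·B·N_γ·s_γ = 0.5 × 11.89 × 1.89 × 26 × 0.6 = 175.28 kPa.
q_ult = 807.69 + 269.43 + 175.28 = 1252.4 kPa.
q_all = q_ult / FS = 1252.4 / 2 = 626.2 kPa.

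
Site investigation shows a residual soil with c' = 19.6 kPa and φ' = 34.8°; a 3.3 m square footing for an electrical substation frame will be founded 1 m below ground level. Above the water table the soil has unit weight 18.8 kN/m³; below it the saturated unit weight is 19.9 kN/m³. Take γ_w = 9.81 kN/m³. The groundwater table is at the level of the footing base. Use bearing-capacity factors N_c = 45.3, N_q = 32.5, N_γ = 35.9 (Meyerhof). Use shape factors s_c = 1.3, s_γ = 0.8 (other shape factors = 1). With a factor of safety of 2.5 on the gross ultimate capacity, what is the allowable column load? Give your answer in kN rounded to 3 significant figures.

P_all ≈ 9770 kN

Overburden at base level: q = 18.8 × 1 = 18.8 kPa.
Below the base the soil is submerged, so the ½γBN_γ term uses γ' = 19.9 − 9.81 = 10.09 kN/m³.
Cohesion term c·N_c·s_c = 19.6 × 45.3 × 1.3 = 1154.2 kPa; surcharge term q·N_q = 18.8 × 32.5 = 611 kPa; self-weight term 0.5·γ·B·N_γ·s_γ = 0.5 × 10.09 × 3.3 × 35.9 × 0.8 = 478.14 kPa.
q_ult = 1154.2 + 611 + 478.14 = 2243.4 kPa.
Gross allowable pressure q_all = 2243.4 / 2.5 = 897.36 kPa.
Footing area = 10.89 m², so allowable column load = 897.36 × 10.89 = 9772.2 kN.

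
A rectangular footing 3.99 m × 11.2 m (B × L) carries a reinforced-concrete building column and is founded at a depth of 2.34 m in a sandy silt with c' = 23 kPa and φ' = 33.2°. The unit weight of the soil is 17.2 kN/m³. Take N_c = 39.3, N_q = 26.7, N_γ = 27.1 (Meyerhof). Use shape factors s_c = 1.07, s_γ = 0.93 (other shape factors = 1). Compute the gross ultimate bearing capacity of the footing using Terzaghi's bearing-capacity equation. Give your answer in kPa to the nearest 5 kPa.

q = γ·D_f = 17.2 × 2.34 = 40.248 kPa.
c·N_c·s_c = 23 × 39.3 × 1.07 = 967.17 kPa
q·N_q = 40.248 × 26.7 = 1074.6 kPa
0.5·γ·B·N_γ·s_γ = 0.5 × 17.2 × 3.99 × 27.1 × 0.93 = 864.82 kPa
q_ult = 967.17 + 1074.6 + 864.82 = 2906.6 kPa.

q_ult ≈ 2905 kPa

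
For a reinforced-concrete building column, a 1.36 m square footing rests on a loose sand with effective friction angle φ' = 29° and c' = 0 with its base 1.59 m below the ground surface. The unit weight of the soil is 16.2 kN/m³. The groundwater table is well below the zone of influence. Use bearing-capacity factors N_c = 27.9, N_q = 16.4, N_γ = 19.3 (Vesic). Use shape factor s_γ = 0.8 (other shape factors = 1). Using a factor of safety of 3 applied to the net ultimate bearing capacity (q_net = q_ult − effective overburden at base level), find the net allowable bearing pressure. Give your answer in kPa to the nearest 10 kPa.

Effective surcharge at the founding depth q = γ·D_f = 16.2 × 1.59 = 25.758 kPa.
q_ult = q·N_q + 0.5·γ·B·N_γ·s_γ
     = 25.758 × 16.4 + 0.5 × 16.2 × 1.36 × 19.3 × 0.8
     = 422.43 + 170.09 = 592.52 kPa.
Net ultimate: q_net = 592.52 − 25.758 = 566.76 kPa.
q_all(net) = 566.76 / 3 = 188.92 kPa.

q_all(net) ≈ 190 kPa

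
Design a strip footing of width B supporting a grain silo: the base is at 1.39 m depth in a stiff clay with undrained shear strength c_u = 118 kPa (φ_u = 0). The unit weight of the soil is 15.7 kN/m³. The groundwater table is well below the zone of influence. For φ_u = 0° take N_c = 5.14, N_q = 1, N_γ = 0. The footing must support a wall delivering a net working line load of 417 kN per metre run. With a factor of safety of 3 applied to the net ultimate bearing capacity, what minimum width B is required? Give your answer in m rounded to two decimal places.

B = 2.06 m

Overburden at base level: q = 15.7 × 1.39 = 21.823 kPa.
Cohesion term c·N_c = 118 × 5.14 = 606.52 kPa; surcharge term q·N_q = 21.823 × 1 = 21.823 kPa.
q_ult = 606.52 + 21.823 = 628.34 kPa.
For φ = 0 the ½γBN_γ term vanishes, so q_ult is independent of B. q_net = 628.34 − 21.823 = 606.52 kPa; q_all(net) = 606.52/3 = 202.17 kPa.
Required width B = w / q_all(net) = 417 / 202.17 = 2.063 m.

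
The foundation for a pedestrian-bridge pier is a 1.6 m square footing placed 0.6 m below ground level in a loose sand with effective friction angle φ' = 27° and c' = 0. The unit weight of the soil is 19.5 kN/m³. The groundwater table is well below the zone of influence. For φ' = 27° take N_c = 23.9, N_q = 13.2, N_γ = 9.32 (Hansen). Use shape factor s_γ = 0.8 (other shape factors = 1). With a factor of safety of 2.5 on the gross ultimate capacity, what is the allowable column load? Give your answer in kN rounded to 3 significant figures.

Overburden at base level: q = 19.5 × 0.6 = 11.7 kPa.
Surcharge term q·N_q = 11.7 × 13.2 = 154.44 kPa; self-weight term 0.5·γ·B·N_γ·s_γ = 0.5 × 19.5 × 1.6 × 9.32 × 0.8 = 116.31 kPa.
q_ult = 154.44 + 116.31 = 270.75 kPa.
Gross allowable pressure q_all = 270.75 / 2.5 = 108.3 kPa.
Footing area = 2.56 m², so allowable column load = 108.3 × 2.56 = 277.25 kN.

P_all ≈ 277 kN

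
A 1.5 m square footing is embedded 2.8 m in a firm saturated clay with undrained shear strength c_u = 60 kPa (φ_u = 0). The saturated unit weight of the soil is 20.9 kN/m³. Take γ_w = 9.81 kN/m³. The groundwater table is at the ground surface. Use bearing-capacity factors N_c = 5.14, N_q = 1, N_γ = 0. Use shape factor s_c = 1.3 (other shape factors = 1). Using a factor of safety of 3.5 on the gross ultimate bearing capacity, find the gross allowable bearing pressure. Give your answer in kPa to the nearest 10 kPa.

With the water table at the surface the whole profile is submerged: γ' = 20.9 − 9.81 = 11.09 kN/m³, so q = γ'·D_f = 31.052 kPa.
q_ult = c·N_c·s_c + q·N_q
     = 60 × 5.14 × 1.3 + 31.052 × 1
     = 400.92 + 31.052 = 431.97 kPa.
q_all = 431.97 / 3.5 = 123.42 kPa.

q_all ≈ 120 kPa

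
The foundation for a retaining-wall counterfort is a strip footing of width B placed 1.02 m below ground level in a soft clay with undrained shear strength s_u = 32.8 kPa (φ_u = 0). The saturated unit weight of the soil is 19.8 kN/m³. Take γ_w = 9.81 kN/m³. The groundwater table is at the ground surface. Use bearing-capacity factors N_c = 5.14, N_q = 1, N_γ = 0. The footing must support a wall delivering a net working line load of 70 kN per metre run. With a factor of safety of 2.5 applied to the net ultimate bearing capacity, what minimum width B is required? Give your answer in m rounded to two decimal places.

B = 1.04 m

γ' = 19.8 − 9.81 = 9.99 kN/m³ (submerged throughout). q = 9.99 × 1.02 = 10.19 kPa.
c·N_c = 32.8 × 5.14 = 168.59 kPa
q·N_q = 10.19 × 1 = 10.19 kPa
q_ult = 168.59 + 10.19 = 178.78 kPa.
For φ = 0 the ½γBN_γ term vanishes, so q_ult is independent of B. q_net = 178.78 − 10.19 = 168.59 kPa; q_all(net) = 168.59/2.5 = 67.437 kPa.
Required width B = w / q_all(net) = 70 / 67.437 = 1.038 m.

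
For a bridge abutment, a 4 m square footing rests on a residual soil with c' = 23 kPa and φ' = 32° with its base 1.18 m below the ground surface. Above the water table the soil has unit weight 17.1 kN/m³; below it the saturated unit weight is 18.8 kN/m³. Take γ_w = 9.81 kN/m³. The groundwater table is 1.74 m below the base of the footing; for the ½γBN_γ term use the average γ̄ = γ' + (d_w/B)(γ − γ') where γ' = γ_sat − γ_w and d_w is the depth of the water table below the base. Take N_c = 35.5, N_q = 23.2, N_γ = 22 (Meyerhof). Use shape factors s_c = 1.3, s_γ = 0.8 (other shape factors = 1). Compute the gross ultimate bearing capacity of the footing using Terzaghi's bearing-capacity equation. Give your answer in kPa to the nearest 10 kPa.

Overburden at base level: q = 17.1 × 1.18 = 20.178 kPa.
The water table is 1.74 m below the base (< B = 4 m), so the ½γBN_γ term uses γ̄ = γ' + (d_w/B)(γ − γ') = 8.99 + (1.74/4)(17.1 − 8.99) = 12.518 kN/m³.
Cohesion term c·N_c·s_c = 23 × 35.5 × 1.3 = 1061.5 kPa; surcharge term q·N_q = 20.178 × 23.2 = 468.13 kPa; self-weight term 0.5·γ·B·N_γ·s_γ = 0.5 × 12.518 × 4 × 22 × 0.8 = 440.63 kPa.
q_ult = 1061.5 + 468.13 + 440.63 = 1970.2 kPa.

q_ult ≈ 1970 kPa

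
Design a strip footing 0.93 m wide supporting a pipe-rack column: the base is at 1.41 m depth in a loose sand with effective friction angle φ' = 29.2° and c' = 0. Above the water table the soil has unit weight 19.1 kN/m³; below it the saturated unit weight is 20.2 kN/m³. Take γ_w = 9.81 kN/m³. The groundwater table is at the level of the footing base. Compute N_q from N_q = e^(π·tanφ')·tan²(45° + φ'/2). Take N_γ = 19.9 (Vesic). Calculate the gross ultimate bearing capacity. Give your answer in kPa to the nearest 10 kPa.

tan29.2° = 0.5589, so N_q = e^(π×0.5589)·tan²(59.6°) = 5.788 × 2.905 = 16.82.
Effective surcharge at the founding depth q = γ·D_f = 19.1 × 1.41 = 26.931 kPa.
The water table coincides with the base, so in the self-weight term γ → γ' = 10.39 kN/m³.
q_ult = q·N_q + 0.5·γ·B·N_γ
     = 26.931 × 16.815 + 0.5 × 10.39 × 0.93 × 19.9
     = 452.85 + 96.144 = 548.99 kPa.

q_ult ≈ 550 kPa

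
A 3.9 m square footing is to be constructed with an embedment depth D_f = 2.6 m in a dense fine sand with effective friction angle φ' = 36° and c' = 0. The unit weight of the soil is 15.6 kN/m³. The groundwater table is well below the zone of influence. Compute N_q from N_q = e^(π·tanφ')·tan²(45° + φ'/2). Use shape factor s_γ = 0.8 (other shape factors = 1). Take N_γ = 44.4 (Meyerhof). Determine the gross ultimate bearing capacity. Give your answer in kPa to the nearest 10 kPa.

q_ult ≈ 2610 kPa

tan36° = 0.7265, so N_q = e^(π×0.7265)·tan²(63°) = 9.801 × 3.852 = 37.75.
q = γ·D_f = 15.6 × 2.6 = 40.56 kPa.
q·N_q = 40.56 × 37.752 = 1531.2 kPa
0.5·γ·B·N_γ·s_γ = 0.5 × 15.6 × 3.9 × 44.4 × 0.8 = 1080.5 kPa
q_ult = 1531.2 + 1080.5 = 2611.8 kPa.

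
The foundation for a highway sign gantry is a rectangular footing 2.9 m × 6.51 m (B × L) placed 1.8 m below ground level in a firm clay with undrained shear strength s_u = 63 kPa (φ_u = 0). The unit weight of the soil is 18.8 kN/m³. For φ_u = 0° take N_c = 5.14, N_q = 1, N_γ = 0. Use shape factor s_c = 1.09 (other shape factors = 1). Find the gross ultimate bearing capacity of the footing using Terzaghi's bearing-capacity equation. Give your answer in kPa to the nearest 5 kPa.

q_ult ≈ 385 kPa

Effective surcharge at the founding depth q = γ·D_f = 18.8 × 1.8 = 33.84 kPa.
q_ult = c·N_c·s_c + q·N_q
     = 63 × 5.14 × 1.09 + 33.84 × 1
     = 352.96 + 33.84 = 386.8 kPa.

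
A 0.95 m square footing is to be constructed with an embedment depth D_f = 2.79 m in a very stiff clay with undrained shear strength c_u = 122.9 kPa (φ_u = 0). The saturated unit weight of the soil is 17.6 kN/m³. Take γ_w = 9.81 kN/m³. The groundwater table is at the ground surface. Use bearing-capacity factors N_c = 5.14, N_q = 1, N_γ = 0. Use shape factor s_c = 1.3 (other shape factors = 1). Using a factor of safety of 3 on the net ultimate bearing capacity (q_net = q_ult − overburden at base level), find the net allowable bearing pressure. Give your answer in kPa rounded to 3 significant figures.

γ' = 17.6 − 9.81 = 7.79 kN/m³ (submerged throughout). q = 7.79 × 2.79 = 21.734 kPa.
c·N_c·s_c = 122.9 × 5.14 × 1.3 = 821.22 kPa
q·N_q = 21.734 × 1 = 21.734 kPa
q_ult = 821.22 + 21.734 = 842.95 kPa.
q_net = 842.95 − 21.734 = 821.22 kPa.
q_all(net) = 821.22 / 3 = 273.74 kPa.

q_all(net) ≈ 274 kPa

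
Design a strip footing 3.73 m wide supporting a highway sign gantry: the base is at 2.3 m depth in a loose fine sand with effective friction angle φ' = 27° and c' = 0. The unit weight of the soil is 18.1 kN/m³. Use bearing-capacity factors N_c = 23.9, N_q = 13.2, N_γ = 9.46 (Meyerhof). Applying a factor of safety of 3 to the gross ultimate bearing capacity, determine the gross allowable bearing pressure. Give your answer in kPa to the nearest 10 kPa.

q_all ≈ 290 kPa

Effective surcharge at the founding depth q = γ·D_f = 18.1 × 2.3 = 41.63 kPa.
q_ult = q·N_q + 0.5·γ·B·N_γ
     = 41.63 × 13.2 + 0.5 × 18.1 × 3.73 × 9.46
     = 549.52 + 319.34 = 868.85 kPa.
q_all = q_ult / FS = 868.85 / 3 = 289.62 kPa.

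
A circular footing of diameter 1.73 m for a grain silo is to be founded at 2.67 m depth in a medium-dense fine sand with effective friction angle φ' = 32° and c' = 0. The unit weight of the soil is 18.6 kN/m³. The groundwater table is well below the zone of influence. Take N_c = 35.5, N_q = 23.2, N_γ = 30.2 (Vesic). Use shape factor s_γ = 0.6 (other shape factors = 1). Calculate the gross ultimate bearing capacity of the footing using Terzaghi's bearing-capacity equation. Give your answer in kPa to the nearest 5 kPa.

Effective surcharge at the founding depth q = γ·D_f = 18.6 × 2.67 = 49.662 kPa.
q_ult = q·N_q + 0.5·γ·B·N_γ·s_γ
     = 49.662 × 23.2 + 0.5 × 18.6 × 1.73 × 30.2 × 0.6
     = 1152.2 + 291.53 = 1443.7 kPa.

q_ult ≈ 1445 kPa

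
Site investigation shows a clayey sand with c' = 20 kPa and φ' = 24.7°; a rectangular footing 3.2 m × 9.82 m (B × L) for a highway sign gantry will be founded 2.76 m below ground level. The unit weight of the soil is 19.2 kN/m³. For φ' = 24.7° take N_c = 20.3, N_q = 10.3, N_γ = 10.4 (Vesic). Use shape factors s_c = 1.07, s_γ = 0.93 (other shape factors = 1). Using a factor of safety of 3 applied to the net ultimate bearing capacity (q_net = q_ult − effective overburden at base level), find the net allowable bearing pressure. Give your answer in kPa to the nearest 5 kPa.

q_all(net) ≈ 410 kPa

q = γ·D_f = 19.2 × 2.76 = 52.992 kPa.
c·N_c·s_c = 20 × 20.3 × 1.07 = 434.42 kPa
q·N_q = 52.992 × 10.3 = 545.82 kPa
0.5·γ·B·N_γ·s_γ = 0.5 × 19.2 × 3.2 × 10.4 × 0.93 = 297.12 kPa
q_ult = 434.42 + 545.82 + 297.12 = 1277.4 kPa.
Net ultimate: q_net = 1277.4 − 52.992 = 1224.4 kPa.
q_all(net) = 1224.4 / 3 = 408.12 kPa.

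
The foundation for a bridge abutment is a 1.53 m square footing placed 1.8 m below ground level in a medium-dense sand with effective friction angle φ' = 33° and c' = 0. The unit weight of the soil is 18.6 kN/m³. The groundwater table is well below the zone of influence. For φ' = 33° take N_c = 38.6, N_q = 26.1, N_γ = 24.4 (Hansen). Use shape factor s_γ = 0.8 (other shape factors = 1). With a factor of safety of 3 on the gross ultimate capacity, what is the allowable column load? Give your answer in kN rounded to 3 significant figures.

P_all ≈ 899 kN

q = γ·D_f = 18.6 × 1.8 = 33.48 kPa.
q·N_q = 33.48 × 26.1 = 873.83 kPa
0.5·γ·B·N_γ·s_γ = 0.5 × 18.6 × 1.53 × 24.4 × 0.8 = 277.75 kPa
q_ult = 873.83 + 277.75 = 1151.6 kPa.
Gross allowable pressure q_all = 1151.6 / 3 = 383.86 kPa.
Footing area = 2.3409 m², so allowable column load = 383.86 × 2.3409 = 898.58 kN.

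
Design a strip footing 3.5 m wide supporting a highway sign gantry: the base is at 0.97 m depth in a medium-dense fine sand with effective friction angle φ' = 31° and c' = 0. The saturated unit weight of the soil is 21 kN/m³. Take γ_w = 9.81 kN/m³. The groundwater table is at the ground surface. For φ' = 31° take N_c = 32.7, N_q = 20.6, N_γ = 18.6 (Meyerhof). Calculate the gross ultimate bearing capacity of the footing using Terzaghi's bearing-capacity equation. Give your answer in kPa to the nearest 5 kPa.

q_ult ≈ 590 kPa

With the water table at the surface the whole profile is submerged: γ' = 21 − 9.81 = 11.19 kN/m³, so q = γ'·D_f = 10.854 kPa; the same γ' applies in the ½γBN_γ term.
q_ult = q·N_q + 0.5·γ·B·N_γ
     = 10.854 × 20.6 + 0.5 × 11.19 × 3.5 × 18.6
     = 223.6 + 364.23 = 587.83 kPa.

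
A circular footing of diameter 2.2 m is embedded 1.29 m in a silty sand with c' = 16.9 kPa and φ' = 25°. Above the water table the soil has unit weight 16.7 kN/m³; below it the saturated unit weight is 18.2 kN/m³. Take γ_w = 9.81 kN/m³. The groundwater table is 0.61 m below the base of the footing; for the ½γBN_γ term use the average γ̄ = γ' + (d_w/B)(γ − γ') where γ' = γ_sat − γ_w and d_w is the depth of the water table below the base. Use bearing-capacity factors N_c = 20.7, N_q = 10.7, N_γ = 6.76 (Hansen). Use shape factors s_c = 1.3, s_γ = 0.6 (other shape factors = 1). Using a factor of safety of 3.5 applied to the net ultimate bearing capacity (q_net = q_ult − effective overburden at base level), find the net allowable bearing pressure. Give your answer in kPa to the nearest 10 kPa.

Overburden at base level: q = 16.7 × 1.29 = 21.543 kPa.
The water table is 0.61 m below the base (< B = 2.2 m), so the ½γBN_γ term uses γ̄ = γ' + (d_w/B)(γ − γ') = 8.39 + (0.61/2.2)(16.7 − 8.39) = 10.694 kN/m³.
Cohesion term c·N_c·s_c = 16.9 × 20.7 × 1.3 = 454.78 kPa; surcharge term q·N_q = 21.543 × 10.7 = 230.51 kPa; self-weight term 0.5·γ·B·N_γ·s_γ = 0.5 × 10.694 × 2.2 × 6.76 × 0.6 = 47.713 kPa.
q_ult = 454.78 + 230.51 + 47.713 = 733 kPa.
Net ultimate: q_net = 733 − 21.543 = 711.46 kPa.
q_all(net) = 711.46 / 3.5 = 203.27 kPa.

q_all(net) ≈ 200 kPa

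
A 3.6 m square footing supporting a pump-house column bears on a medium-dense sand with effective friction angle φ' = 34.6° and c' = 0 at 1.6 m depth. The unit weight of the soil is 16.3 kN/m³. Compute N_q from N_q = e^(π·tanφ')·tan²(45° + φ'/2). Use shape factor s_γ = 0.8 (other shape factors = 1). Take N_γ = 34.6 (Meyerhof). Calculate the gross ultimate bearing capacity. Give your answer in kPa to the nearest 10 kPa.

tan34.6° = 0.6899, so N_q = e^(π×0.6899)·tan²(62.3°) = 8.734 × 3.628 = 31.69.
q = γ·D_f = 16.3 × 1.6 = 26.08 kPa.
q·N_q = 26.08 × 31.687 = 826.4 kPa
0.5·γ·B·N_γ·s_γ = 0.5 × 16.3 × 3.6 × 34.6 × 0.8 = 812.13 kPa
q_ult = 826.4 + 812.13 = 1638.5 kPa.

q_ult ≈ 1640 kPa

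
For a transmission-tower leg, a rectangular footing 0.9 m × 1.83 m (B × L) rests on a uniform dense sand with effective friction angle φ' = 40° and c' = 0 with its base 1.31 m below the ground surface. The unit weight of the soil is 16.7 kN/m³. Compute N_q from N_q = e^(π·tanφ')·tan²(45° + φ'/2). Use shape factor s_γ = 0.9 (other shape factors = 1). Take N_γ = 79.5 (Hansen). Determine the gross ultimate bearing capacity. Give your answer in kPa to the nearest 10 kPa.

tan40° = 0.8391, so N_q = e^(π×0.8391)·tan²(65°) = 13.959 × 4.599 = 64.2.
q = γ·D_f = 16.7 × 1.31 = 21.877 kPa.
q·N_q = 21.877 × 64.195 = 1404.4 kPa
0.5·γ·B·N_γ·s_γ = 0.5 × 16.7 × 0.9 × 79.5 × 0.9 = 537.7 kPa
q_ult = 1404.4 + 537.7 = 1942.1 kPa.

q_ult ≈ 1940 kPa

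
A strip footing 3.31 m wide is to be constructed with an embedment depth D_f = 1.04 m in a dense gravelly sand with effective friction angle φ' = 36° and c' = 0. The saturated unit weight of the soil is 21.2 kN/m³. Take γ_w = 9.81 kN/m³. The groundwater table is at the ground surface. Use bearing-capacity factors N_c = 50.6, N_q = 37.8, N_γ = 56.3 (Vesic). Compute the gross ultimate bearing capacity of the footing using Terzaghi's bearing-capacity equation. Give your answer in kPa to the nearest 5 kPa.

γ' = 21.2 − 9.81 = 11.39 kN/m³ (submerged throughout). q = 11.39 × 1.04 = 11.846 kPa; the same γ' applies in the ½γBN_γ term.
q·N_q = 11.846 × 37.8 = 447.76 kPa
0.5·γ·B·N_γ = 0.5 × 11.39 × 3.31 × 56.3 = 1061.3 kPa
q_ult = 447.76 + 1061.3 = 1509 kPa.

q_ult ≈ 1510 kPa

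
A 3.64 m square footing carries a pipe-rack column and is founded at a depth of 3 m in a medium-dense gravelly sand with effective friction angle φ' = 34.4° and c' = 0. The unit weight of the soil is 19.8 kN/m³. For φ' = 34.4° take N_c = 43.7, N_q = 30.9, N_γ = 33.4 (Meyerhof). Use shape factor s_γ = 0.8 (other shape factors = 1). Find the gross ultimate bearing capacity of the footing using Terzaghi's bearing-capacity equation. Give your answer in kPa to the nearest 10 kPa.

q = γ·D_f = 19.8 × 3 = 59.4 kPa.
q·N_q = 59.4 × 30.9 = 1835.5 kPa
0.5·γ·B·N_γ·s_γ = 0.5 × 19.8 × 3.64 × 33.4 × 0.8 = 962.88 kPa
q_ult = 1835.5 + 962.88 = 2798.3 kPa.

q_ult ≈ 2800 kPa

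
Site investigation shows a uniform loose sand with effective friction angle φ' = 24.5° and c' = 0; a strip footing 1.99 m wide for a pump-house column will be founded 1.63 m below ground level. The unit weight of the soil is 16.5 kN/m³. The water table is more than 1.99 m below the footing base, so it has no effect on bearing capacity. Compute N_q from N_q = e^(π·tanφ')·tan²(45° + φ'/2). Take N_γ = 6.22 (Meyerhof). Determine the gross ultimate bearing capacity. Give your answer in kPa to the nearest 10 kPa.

tan24.5° = 0.4557, so N_q = e^(π×0.4557)·tan²(57.25°) = 4.186 × 2.417 = 10.12.
q = γ·D_f = 16.5 × 1.63 = 26.895 kPa.
q·N_q = 26.895 × 10.117 = 272.1 kPa
0.5·γ·B·N_γ = 0.5 × 16.5 × 1.99 × 6.22 = 102.12 kPa
q_ult = 272.1 + 102.12 = 374.22 kPa.

q_ult ≈ 370 kPa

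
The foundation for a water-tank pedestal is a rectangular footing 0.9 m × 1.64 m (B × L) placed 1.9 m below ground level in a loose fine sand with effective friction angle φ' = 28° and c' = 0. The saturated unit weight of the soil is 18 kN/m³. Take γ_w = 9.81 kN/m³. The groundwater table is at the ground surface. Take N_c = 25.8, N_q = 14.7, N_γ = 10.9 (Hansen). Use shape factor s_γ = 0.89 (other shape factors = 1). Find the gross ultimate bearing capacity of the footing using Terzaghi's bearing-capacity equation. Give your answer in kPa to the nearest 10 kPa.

q_ult ≈ 260 kPa

Water table at ground surface, so effective unit weight γ' = 18 − 9.81 = 8.19 kN/m³ is used throughout; overburden q = 8.19 × 1.9 = 15.561 kPa; the same γ' applies in the ½γBN_γ term.
Surcharge term q·N_q = 15.561 × 14.7 = 228.75 kPa; self-weight term 0.5·γ·B·N_γ·s_γ = 0.5 × 8.19 × 0.9 × 10.9 × 0.89 = 35.753 kPa.
q_ult = 228.75 + 35.753 = 264.5 kPa.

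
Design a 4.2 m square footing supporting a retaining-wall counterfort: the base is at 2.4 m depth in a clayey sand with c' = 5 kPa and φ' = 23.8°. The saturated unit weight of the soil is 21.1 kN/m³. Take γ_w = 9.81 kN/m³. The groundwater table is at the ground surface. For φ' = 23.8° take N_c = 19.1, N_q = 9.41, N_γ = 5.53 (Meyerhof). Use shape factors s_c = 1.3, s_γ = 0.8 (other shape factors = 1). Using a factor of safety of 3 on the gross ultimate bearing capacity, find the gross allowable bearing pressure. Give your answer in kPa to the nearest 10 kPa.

Water table at ground surface, so effective unit weight γ' = 21.1 − 9.81 = 11.29 kN/m³ is used throughout; overburden q = 11.29 × 2.4 = 27.096 kPa; the same γ' applies in the ½γBN_γ term.
Cohesion term c·N_c·s_c = 5 × 19.1 × 1.3 = 124.15 kPa; surcharge term q·N_q = 27.096 × 9.41 = 254.97 kPa; self-weight term 0.5·γ·B·N_γ·s_γ = 0.5 × 11.29 × 4.2 × 5.53 × 0.8 = 104.89 kPa.
q_ult = 124.15 + 254.97 + 104.89 = 484.01 kPa.
q_all = 484.01 / 3 = 161.34 kPa.

q_all ≈ 160 kPa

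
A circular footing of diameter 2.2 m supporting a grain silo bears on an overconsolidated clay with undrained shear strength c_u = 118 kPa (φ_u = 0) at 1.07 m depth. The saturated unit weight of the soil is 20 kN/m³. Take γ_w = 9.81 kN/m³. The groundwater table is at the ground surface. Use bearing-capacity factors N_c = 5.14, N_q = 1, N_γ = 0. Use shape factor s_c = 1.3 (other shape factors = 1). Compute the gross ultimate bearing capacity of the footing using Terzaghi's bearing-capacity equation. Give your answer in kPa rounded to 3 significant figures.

q_ult ≈ 799 kPa

Water table at ground surface, so effective unit weight γ' = 20 − 9.81 = 10.19 kN/m³ is used throughout; overburden q = 10.19 × 1.07 = 10.903 kPa.
Cohesion term c·N_c·s_c = 118 × 5.14 × 1.3 = 788.48 kPa; surcharge term q·N_q = 10.903 × 1 = 10.903 kPa.
q_ult = 788.48 + 10.903 = 799.38 kPa.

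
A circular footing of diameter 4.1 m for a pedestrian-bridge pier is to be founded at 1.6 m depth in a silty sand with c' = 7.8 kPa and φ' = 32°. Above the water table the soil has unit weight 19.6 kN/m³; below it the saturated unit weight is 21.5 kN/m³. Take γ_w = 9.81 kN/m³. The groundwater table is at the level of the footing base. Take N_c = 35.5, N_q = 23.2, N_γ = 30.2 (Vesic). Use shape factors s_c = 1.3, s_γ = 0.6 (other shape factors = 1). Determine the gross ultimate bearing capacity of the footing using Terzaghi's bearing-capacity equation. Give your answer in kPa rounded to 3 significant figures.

q_ult ≈ 1520 kPa

Effective surcharge at the founding depth q = γ·D_f = 19.6 × 1.6 = 31.36 kPa.
The water table coincides with the base, so in the self-weight term γ → γ' = 11.69 kN/m³.
q_ult = c·N_c·s_c + q·N_q + 0.5·γ·B·N_γ·s_γ
     = 7.8 × 35.5 × 1.3 + 31.36 × 23.2 + 0.5 × 11.69 × 4.1 × 30.2 × 0.6
     = 359.97 + 727.55 + 434.24 = 1521.8 kPa.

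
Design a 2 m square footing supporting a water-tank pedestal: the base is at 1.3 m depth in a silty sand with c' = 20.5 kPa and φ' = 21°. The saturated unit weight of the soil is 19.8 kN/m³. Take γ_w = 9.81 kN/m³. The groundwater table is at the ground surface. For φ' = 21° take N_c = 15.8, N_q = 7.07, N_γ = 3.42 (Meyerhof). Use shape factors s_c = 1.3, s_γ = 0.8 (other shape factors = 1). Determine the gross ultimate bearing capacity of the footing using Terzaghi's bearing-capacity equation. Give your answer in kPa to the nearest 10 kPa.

q_ult ≈ 540 kPa

With the water table at the surface the whole profile is submerged: γ' = 19.8 − 9.81 = 9.99 kN/m³, so q = γ'·D_f = 12.987 kPa; the same γ' applies in the ½γBN_γ term.
q_ult = c·N_c·s_c + q·N_q + 0.5·γ·B·N_γ·s_γ
     = 20.5 × 15.8 × 1.3 + 12.987 × 7.07 + 0.5 × 9.99 × 2 × 3.42 × 0.8
     = 421.07 + 91.818 + 27.333 = 540.22 kPa.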